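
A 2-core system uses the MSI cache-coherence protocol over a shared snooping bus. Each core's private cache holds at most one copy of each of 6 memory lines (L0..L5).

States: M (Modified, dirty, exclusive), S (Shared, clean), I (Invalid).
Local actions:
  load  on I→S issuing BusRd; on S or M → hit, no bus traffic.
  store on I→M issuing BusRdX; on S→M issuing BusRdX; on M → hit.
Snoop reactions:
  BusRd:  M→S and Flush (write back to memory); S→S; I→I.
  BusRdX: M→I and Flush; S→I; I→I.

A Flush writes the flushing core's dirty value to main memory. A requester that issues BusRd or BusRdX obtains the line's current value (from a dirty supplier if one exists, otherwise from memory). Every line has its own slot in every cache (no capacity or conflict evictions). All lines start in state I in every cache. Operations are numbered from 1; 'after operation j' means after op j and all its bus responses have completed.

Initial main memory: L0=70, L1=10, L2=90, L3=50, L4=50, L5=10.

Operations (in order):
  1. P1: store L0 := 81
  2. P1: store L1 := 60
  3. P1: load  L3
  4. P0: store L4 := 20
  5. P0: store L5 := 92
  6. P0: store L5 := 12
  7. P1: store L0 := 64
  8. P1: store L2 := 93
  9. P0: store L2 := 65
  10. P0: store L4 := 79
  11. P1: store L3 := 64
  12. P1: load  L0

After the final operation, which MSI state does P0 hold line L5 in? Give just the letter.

state = M

[1] P1: store L0 := 81 | P0:I, P1:M(81) | bus: BusRdX
[2] P1: store L1 := 60 | P0:I, P1:M(60) | bus: BusRdX
[3] P1: load  L3 | P0:I, P1:S(50) | bus: BusRd
[4] P0: store L4 := 20 | P0:M(20), P1:I | bus: BusRdX
[5] P0: store L5 := 92 | P0:M(92), P1:I | bus: BusRdX
[6] P0: store L5 := 12 | P0:M(12), P1:I | bus: none
[7] P1: store L0 := 64 | P0:I, P1:M(64) | bus: none
[8] P1: store L2 := 93 | P0:I, P1:M(93) | bus: BusRdX
[9] P0: store L2 := 65 | P0:M(65), P1:I | bus: BusRdX,Flush
[10] P0: store L4 := 79 | P0:M(79), P1:I | bus: none
[11] P1: store L3 := 64 | P0:I, P1:M(64) | bus: BusRdX
[12] P1: load  L0 | P0:I, P1:M(64) | bus: none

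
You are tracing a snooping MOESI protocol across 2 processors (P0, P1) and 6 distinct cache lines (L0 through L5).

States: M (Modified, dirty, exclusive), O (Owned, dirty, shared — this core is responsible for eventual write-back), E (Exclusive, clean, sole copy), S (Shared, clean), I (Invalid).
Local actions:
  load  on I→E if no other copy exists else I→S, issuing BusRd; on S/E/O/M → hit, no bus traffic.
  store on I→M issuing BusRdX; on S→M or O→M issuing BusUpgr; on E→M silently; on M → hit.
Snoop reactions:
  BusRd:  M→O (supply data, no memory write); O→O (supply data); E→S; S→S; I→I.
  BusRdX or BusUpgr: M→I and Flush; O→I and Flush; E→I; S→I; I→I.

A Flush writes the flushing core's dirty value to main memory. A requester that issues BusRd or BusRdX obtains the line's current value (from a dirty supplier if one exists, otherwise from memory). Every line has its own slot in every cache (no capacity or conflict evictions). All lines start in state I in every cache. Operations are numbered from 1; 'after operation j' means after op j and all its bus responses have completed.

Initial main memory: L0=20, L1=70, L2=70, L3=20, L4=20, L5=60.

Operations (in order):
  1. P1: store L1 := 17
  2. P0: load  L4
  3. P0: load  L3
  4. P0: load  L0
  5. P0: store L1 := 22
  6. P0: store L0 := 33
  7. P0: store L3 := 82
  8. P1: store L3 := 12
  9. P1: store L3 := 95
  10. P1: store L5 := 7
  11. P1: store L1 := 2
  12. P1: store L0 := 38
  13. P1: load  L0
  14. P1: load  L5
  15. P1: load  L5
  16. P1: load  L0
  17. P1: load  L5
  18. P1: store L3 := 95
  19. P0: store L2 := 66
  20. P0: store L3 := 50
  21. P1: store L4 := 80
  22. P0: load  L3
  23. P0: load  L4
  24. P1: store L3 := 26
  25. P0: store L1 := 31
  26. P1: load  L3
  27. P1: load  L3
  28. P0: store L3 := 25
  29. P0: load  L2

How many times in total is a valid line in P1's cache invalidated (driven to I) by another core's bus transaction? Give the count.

step 1: P1: store L1 := 17  ⟶  IM  (L1)  txn=BusRdX  M[L1]=70
step 2: P0: load  L4  ⟶  EI  (L4)  txn=BusRd  M[L4]=20
step 3: P0: load  L3  ⟶  EI  (L3)  txn=BusRd  M[L3]=20
step 4: P0: load  L0  ⟶  EI  (L0)  txn=BusRd  M[L0]=20
step 5: P0: store L1 := 22  ⟶  MI  (L1)  txn=BusRdX+Flush  M[L1]=17
step 6: P0: store L0 := 33  ⟶  MI  (L0)  txn=∅  M[L0]=20
step 7: P0: store L3 := 82  ⟶  MI  (L3)  txn=∅  M[L3]=20
step 8: P1: store L3 := 12  ⟶  IM  (L3)  txn=BusRdX+Flush  M[L3]=82
step 9: P1: store L3 := 95  ⟶  IM  (L3)  txn=∅  M[L3]=82
step 10: P1: store L5 := 7  ⟶  IM  (L5)  txn=BusRdX  M[L5]=60
step 11: P1: store L1 := 2  ⟶  IM  (L1)  txn=BusRdX+Flush  M[L1]=22
step 12: P1: store L0 := 38  ⟶  IM  (L0)  txn=BusRdX+Flush  M[L0]=33
step 13: P1: load  L0  ⟶  IM  (L0)  txn=∅  M[L0]=33
step 14: P1: load  L5  ⟶  IM  (L5)  txn=∅  M[L5]=60
step 15: P1: load  L5  ⟶  IM  (L5)  txn=∅  M[L5]=60
step 16: P1: load  L0  ⟶  IM  (L0)  txn=∅  M[L0]=33
step 17: P1: load  L5  ⟶  IM  (L5)  txn=∅  M[L5]=60
step 18: P1: store L3 := 95  ⟶  IM  (L3)  txn=∅  M[L3]=82
step 19: P0: store L2 := 66  ⟶  MI  (L2)  txn=BusRdX  M[L2]=70
step 20: P0: store L3 := 50  ⟶  MI  (L3)  txn=BusRdX+Flush  M[L3]=95
step 21: P1: store L4 := 80  ⟶  IM  (L4)  txn=BusRdX  M[L4]=20
step 22: P0: load  L3  ⟶  MI  (L3)  txn=∅  M[L3]=95
step 23: P0: load  L4  ⟶  SO  (L4)  txn=BusRd  M[L4]=20
step 24: P1: store L3 := 26  ⟶  IM  (L3)  txn=BusRdX+Flush  M[L3]=50
step 25: P0: store L1 := 31  ⟶  MI  (L1)  txn=BusRdX+Flush  M[L1]=2
step 26: P1: load  L3  ⟶  IM  (L3)  txn=∅  M[L3]=50
step 27: P1: load  L3  ⟶  IM  (L3)  txn=∅  M[L3]=50
step 28: P0: store L3 := 25  ⟶  MI  (L3)  txn=BusRdX+Flush  M[L3]=26
step 29: P0: load  L2  ⟶  MI  (L2)  txn=∅  M[L2]=70

invalidations = 4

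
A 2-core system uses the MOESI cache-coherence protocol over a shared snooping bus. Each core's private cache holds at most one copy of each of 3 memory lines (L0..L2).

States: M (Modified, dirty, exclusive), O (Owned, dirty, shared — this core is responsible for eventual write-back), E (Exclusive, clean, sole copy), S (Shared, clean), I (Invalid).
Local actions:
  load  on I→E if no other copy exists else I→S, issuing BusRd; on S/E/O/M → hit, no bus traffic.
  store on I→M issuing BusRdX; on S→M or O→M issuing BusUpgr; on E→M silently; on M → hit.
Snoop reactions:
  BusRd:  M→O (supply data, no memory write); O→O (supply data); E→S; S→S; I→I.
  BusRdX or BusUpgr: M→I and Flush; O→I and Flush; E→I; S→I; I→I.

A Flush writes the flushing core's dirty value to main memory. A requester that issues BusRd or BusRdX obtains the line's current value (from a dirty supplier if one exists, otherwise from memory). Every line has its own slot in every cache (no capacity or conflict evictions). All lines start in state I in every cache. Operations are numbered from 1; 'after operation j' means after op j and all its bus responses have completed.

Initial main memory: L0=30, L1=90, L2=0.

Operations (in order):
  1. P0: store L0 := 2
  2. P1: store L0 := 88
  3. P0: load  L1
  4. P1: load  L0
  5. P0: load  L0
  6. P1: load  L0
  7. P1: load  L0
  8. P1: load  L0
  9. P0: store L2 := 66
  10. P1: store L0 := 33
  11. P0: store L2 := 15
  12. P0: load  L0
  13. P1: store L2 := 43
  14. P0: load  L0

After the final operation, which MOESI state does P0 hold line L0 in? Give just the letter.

state = S

step 1: P0: store L0 := 2  ⟶  MI  (L0)  txn=BusRdX  M[L0]=30
step 2: P1: store L0 := 88  ⟶  IM  (L0)  txn=BusRdX+Flush  M[L0]=2
step 3: P0: load  L1  ⟶  EI  (L1)  txn=BusRd  M[L1]=90
step 4: P1: load  L0  ⟶  IM  (L0)  txn=∅  M[L0]=2
step 5: P0: load  L0  ⟶  SO  (L0)  txn=BusRd  M[L0]=2
step 6: P1: load  L0  ⟶  SO  (L0)  txn=∅  M[L0]=2
step 7: P1: load  L0  ⟶  SO  (L0)  txn=∅  M[L0]=2
step 8: P1: load  L0  ⟶  SO  (L0)  txn=∅  M[L0]=2
step 9: P0: store L2 := 66  ⟶  MI  (L2)  txn=BusRdX  M[L2]=0
step 10: P1: store L0 := 33  ⟶  IM  (L0)  txn=BusUpgr  M[L0]=2
step 11: P0: store L2 := 15  ⟶  MI  (L2)  txn=∅  M[L2]=0
step 12: P0: load  L0  ⟶  SO  (L0)  txn=BusRd  M[L0]=2
step 13: P1: store L2 := 43  ⟶  IM  (L2)  txn=BusRdX+Flush  M[L2]=15
step 14: P0: load  L0  ⟶  SO  (L0)  txn=∅  M[L0]=2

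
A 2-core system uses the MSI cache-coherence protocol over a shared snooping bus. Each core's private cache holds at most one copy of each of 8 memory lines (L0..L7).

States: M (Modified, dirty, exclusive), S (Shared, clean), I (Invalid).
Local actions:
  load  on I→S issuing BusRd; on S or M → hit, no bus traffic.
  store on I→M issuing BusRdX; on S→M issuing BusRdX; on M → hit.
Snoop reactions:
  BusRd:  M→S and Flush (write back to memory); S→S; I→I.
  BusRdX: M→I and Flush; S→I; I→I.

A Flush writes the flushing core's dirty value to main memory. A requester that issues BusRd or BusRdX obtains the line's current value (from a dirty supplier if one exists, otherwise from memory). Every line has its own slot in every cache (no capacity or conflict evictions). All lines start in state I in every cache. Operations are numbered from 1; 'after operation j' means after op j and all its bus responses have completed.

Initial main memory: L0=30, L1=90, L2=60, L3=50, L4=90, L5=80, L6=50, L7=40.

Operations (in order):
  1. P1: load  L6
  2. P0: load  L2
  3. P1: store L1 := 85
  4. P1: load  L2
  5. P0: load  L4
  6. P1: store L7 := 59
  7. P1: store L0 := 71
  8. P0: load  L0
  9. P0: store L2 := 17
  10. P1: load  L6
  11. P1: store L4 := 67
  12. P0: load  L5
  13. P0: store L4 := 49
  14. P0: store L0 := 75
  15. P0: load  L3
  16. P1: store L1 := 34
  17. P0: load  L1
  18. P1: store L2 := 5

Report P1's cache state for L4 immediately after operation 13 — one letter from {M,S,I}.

state = I

[1] P1: load  L6 | P0:I, P1:S(50) | bus: BusRd
[2] P0: load  L2 | P0:S(60), P1:I | bus: BusRd
[3] P1: store L1 := 85 | P0:I, P1:M(85) | bus: BusRdX
[4] P1: load  L2 | P0:S(60), P1:S(60) | bus: BusRd
[5] P0: load  L4 | P0:S(90), P1:I | bus: BusRd
[6] P1: store L7 := 59 | P0:I, P1:M(59) | bus: BusRdX
[7] P1: store L0 := 71 | P0:I, P1:M(71) | bus: BusRdX
[8] P0: load  L0 | P0:S(71), P1:S(71) | bus: BusRd,Flush
[9] P0: store L2 := 17 | P0:M(17), P1:I | bus: BusRdX
[10] P1: load  L6 | P0:I, P1:S(50) | bus: none
[11] P1: store L4 := 67 | P0:I, P1:M(67) | bus: BusRdX
[12] P0: load  L5 | P0:S(80), P1:I | bus: BusRd
[13] P0: store L4 := 49 | P0:M(49), P1:I | bus: BusRdX,Flush
[14] P0: store L0 := 75 | P0:M(75), P1:I | bus: BusRdX
[15] P0: load  L3 | P0:S(50), P1:I | bus: BusRd
[16] P1: store L1 := 34 | P0:I, P1:M(34) | bus: none
[17] P0: load  L1 | P0:S(34), P1:S(34) | bus: BusRd,Flush
[18] P1: store L2 := 5 | P0:I, P1:M(5) | bus: BusRdX,Flush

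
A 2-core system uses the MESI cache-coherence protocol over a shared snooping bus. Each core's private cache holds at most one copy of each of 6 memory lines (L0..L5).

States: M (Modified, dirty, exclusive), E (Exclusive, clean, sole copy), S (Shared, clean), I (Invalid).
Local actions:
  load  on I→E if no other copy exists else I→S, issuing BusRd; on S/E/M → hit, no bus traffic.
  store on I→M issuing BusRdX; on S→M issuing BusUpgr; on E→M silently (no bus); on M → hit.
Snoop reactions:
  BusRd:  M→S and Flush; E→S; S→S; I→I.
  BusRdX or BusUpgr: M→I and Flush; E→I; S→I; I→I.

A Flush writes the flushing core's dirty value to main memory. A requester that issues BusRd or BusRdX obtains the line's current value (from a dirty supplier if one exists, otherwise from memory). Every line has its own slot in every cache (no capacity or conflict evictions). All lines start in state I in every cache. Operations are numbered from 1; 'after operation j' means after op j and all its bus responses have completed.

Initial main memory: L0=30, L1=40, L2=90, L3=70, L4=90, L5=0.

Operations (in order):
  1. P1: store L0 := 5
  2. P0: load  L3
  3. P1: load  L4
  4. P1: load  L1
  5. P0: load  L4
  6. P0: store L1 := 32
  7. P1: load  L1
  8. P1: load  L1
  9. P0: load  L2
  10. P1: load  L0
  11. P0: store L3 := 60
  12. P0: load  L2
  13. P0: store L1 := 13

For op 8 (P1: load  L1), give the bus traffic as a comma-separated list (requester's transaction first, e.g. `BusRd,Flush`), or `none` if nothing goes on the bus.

bus = none

1. P1: store L0 := 5  bus=[BusRdX]  L0: P0=I P1=M  mem[L0]=30
2. P0: load  L3  bus=[BusRd]  L3: P0=E P1=I  mem[L3]=70
3. P1: load  L4  bus=[BusRd]  L4: P0=I P1=E  mem[L4]=90
4. P1: load  L1  bus=[BusRd]  L1: P0=I P1=E  mem[L1]=40
5. P0: load  L4  bus=[BusRd]  L4: P0=S P1=S  mem[L4]=90
6. P0: store L1 := 32  bus=[BusRdX]  L1: P0=M P1=I  mem[L1]=40
7. P1: load  L1  bus=[BusRd,Flush]  L1: P0=S P1=S  mem[L1]=32
8. P1: load  L1  bus=[-]  L1: P0=S P1=S  mem[L1]=32
9. P0: load  L2  bus=[BusRd]  L2: P0=E P1=I  mem[L2]=90
10. P1: load  L0  bus=[-]  L0: P0=I P1=M  mem[L0]=30
11. P0: store L3 := 60  bus=[-]  L3: P0=M P1=I  mem[L3]=70
12. P0: load  L2  bus=[-]  L2: P0=E P1=I  mem[L2]=90
13. P0: store L1 := 13  bus=[BusUpgr]  L1: P0=M P1=I  mem[L1]=32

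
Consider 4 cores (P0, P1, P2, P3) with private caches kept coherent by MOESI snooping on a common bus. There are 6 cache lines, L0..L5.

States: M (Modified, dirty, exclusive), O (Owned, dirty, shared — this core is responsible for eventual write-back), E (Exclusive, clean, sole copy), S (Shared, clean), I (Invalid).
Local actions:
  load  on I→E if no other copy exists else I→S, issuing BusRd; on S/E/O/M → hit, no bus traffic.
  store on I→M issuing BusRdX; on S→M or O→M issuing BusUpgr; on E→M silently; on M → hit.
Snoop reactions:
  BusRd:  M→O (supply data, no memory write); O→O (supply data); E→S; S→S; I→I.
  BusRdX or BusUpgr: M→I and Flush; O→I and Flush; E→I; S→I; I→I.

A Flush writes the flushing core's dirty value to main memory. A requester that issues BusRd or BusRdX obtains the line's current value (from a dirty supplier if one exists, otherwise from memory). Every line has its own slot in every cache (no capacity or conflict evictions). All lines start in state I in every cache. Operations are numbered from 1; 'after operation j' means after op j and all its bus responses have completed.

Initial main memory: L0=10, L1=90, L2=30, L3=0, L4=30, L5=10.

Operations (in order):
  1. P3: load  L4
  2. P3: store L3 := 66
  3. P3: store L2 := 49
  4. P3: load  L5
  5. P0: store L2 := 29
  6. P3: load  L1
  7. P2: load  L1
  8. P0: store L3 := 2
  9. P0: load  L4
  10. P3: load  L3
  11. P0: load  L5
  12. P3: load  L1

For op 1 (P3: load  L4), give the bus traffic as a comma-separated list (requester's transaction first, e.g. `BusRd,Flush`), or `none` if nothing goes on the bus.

1. P3: load  L4  bus=[BusRd]  L4: P0=I P1=I P2=I P3=E  mem[L4]=30
2. P3: store L3 := 66  bus=[BusRdX]  L3: P0=I P1=I P2=I P3=M  mem[L3]=0
3. P3: store L2 := 49  bus=[BusRdX]  L2: P0=I P1=I P2=I P3=M  mem[L2]=30
4. P3: load  L5  bus=[BusRd]  L5: P0=I P1=I P2=I P3=E  mem[L5]=10
5. P0: store L2 := 29  bus=[BusRdX,Flush]  L2: P0=M P1=I P2=I P3=I  mem[L2]=49
6. P3: load  L1  bus=[BusRd]  L1: P0=I P1=I P2=I P3=E  mem[L1]=90
7. P2: load  L1  bus=[BusRd]  L1: P0=I P1=I P2=S P3=S  mem[L1]=90
8. P0: store L3 := 2  bus=[BusRdX,Flush]  L3: P0=M P1=I P2=I P3=I  mem[L3]=66
9. P0: load  L4  bus=[BusRd]  L4: P0=S P1=I P2=I P3=S  mem[L4]=30
10. P3: load  L3  bus=[BusRd]  L3: P0=O P1=I P2=I P3=S  mem[L3]=66
11. P0: load  L5  bus=[BusRd]  L5: P0=S P1=I P2=I P3=S  mem[L5]=10
12. P3: load  L1  bus=[-]  L1: P0=I P1=I P2=S P3=S  mem[L1]=90

bus = BusRd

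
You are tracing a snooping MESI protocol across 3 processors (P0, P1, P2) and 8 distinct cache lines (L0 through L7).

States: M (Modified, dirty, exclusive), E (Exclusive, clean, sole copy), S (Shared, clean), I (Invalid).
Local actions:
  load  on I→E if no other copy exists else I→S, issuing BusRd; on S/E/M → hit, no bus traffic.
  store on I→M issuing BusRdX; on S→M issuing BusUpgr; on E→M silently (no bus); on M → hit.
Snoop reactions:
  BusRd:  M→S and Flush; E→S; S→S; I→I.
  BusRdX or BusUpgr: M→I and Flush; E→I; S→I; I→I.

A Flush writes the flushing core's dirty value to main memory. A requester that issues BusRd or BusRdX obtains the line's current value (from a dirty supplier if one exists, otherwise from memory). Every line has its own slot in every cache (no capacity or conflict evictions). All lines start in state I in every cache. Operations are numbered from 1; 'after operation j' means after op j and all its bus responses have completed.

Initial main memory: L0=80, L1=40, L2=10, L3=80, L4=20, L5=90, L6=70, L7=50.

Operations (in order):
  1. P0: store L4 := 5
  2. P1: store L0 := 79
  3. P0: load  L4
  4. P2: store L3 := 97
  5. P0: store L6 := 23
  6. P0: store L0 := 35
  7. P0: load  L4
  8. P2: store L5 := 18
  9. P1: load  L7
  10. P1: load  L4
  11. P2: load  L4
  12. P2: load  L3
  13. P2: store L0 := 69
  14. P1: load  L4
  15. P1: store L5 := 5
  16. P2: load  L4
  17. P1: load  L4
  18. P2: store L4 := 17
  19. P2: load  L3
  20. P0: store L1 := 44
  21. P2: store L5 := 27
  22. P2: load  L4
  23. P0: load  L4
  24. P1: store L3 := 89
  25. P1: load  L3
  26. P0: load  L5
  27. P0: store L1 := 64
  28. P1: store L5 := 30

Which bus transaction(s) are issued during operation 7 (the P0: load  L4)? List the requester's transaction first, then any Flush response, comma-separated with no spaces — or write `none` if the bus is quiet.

bus = none

step 1: P0: store L4 := 5  ⟶  MII  (L4)  txn=BusRdX  M[L4]=20
step 2: P1: store L0 := 79  ⟶  IMI  (L0)  txn=BusRdX  M[L0]=80
step 3: P0: load  L4  ⟶  MII  (L4)  txn=∅  M[L4]=20
step 4: P2: store L3 := 97  ⟶  IIM  (L3)  txn=BusRdX  M[L3]=80
step 5: P0: store L6 := 23  ⟶  MII  (L6)  txn=BusRdX  M[L6]=70
step 6: P0: store L0 := 35  ⟶  MII  (L0)  txn=BusRdX+Flush  M[L0]=79
step 7: P0: load  L4  ⟶  MII  (L4)  txn=∅  M[L4]=20
step 8: P2: store L5 := 18  ⟶  IIM  (L5)  txn=BusRdX  M[L5]=90
step 9: P1: load  L7  ⟶  IEI  (L7)  txn=BusRd  M[L7]=50
step 10: P1: load  L4  ⟶  SSI  (L4)  txn=BusRd+Flush  M[L4]=5
step 11: P2: load  L4  ⟶  SSS  (L4)  txn=BusRd  M[L4]=5
step 12: P2: load  L3  ⟶  IIM  (L3)  txn=∅  M[L3]=80
step 13: P2: store L0 := 69  ⟶  IIM  (L0)  txn=BusRdX+Flush  M[L0]=35
step 14: P1: load  L4  ⟶  SSS  (L4)  txn=∅  M[L4]=5
step 15: P1: store L5 := 5  ⟶  IMI  (L5)  txn=BusRdX+Flush  M[L5]=18
step 16: P2: load  L4  ⟶  SSS  (L4)  txn=∅  M[L4]=5
step 17: P1: load  L4  ⟶  SSS  (L4)  txn=∅  M[L4]=5
step 18: P2: store L4 := 17  ⟶  IIM  (L4)  txn=BusUpgr  M[L4]=5
step 19: P2: load  L3  ⟶  IIM  (L3)  txn=∅  M[L3]=80
step 20: P0: store L1 := 44  ⟶  MII  (L1)  txn=BusRdX  M[L1]=40
step 21: P2: store L5 := 27  ⟶  IIM  (L5)  txn=BusRdX+Flush  M[L5]=5
step 22: P2: load  L4  ⟶  IIM  (L4)  txn=∅  M[L4]=5
step 23: P0: load  L4  ⟶  SIS  (L4)  txn=BusRd+Flush  M[L4]=17
step 24: P1: store L3 := 89  ⟶  IMI  (L3)  txn=BusRdX+Flush  M[L3]=97
step 25: P1: load  L3  ⟶  IMI  (L3)  txn=∅  M[L3]=97
step 26: P0: load  L5  ⟶  SIS  (L5)  txn=BusRd+Flush  M[L5]=27
step 27: P0: store L1 := 64  ⟶  MII  (L1)  txn=∅  M[L1]=40
step 28: P1: store L5 := 30  ⟶  IMI  (L5)  txn=BusRdX  M[L5]=27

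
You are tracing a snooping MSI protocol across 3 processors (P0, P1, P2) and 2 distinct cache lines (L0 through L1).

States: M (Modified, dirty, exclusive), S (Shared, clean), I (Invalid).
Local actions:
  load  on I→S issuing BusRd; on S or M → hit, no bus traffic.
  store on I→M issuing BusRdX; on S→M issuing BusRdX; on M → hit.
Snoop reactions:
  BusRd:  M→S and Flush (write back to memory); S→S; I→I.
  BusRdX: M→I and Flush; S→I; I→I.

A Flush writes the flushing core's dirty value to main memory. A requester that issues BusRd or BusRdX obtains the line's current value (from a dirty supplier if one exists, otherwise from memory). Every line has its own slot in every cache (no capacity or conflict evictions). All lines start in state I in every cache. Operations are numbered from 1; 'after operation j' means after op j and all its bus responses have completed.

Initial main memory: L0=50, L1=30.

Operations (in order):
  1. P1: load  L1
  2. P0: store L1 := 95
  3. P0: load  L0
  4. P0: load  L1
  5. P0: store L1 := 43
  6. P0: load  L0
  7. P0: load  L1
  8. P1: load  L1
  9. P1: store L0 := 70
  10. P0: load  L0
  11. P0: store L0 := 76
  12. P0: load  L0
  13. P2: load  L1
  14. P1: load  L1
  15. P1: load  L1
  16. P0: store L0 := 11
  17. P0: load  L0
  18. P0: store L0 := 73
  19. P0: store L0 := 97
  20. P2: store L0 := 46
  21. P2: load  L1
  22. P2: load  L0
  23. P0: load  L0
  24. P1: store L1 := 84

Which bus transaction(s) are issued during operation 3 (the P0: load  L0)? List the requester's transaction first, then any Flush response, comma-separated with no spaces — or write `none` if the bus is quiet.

[1] P1: load  L1 | P0:I, P1:S(30), P2:I | bus: BusRd
[2] P0: store L1 := 95 | P0:M(95), P1:I, P2:I | bus: BusRdX
[3] P0: load  L0 | P0:S(50), P1:I, P2:I | bus: BusRd
[4] P0: load  L1 | P0:M(95), P1:I, P2:I | bus: none
[5] P0: store L1 := 43 | P0:M(43), P1:I, P2:I | bus: none
[6] P0: load  L0 | P0:S(50), P1:I, P2:I | bus: none
[7] P0: load  L1 | P0:M(43), P1:I, P2:I | bus: none
[8] P1: load  L1 | P0:S(43), P1:S(43), P2:I | bus: BusRd,Flush
[9] P1: store L0 := 70 | P0:I, P1:M(70), P2:I | bus: BusRdX
[10] P0: load  L0 | P0:S(70), P1:S(70), P2:I | bus: BusRd,Flush
[11] P0: store L0 := 76 | P0:M(76), P1:I, P2:I | bus: BusRdX
[12] P0: load  L0 | P0:M(76), P1:I, P2:I | bus: none
[13] P2: load  L1 | P0:S(43), P1:S(43), P2:S(43) | bus: BusRd
[14] P1: load  L1 | P0:S(43), P1:S(43), P2:S(43) | bus: none
[15] P1: load  L1 | P0:S(43), P1:S(43), P2:S(43) | bus: none
[16] P0: store L0 := 11 | P0:M(11), P1:I, P2:I | bus: none
[17] P0: load  L0 | P0:M(11), P1:I, P2:I | bus: none
[18] P0: store L0 := 73 | P0:M(73), P1:I, P2:I | bus: none
[19] P0: store L0 := 97 | P0:M(97), P1:I, P2:I | bus: none
[20] P2: store L0 := 46 | P0:I, P1:I, P2:M(46) | bus: BusRdX,Flush
[21] P2: load  L1 | P0:S(43), P1:S(43), P2:S(43) | bus: none
[22] P2: load  L0 | P0:I, P1:I, P2:M(46) | bus: none
[23] P0: load  L0 | P0:S(46), P1:I, P2:S(46) | bus: BusRd,Flush
[24] P1: store L1 := 84 | P0:I, P1:M(84), P2:I | bus: BusRdX

bus = BusRd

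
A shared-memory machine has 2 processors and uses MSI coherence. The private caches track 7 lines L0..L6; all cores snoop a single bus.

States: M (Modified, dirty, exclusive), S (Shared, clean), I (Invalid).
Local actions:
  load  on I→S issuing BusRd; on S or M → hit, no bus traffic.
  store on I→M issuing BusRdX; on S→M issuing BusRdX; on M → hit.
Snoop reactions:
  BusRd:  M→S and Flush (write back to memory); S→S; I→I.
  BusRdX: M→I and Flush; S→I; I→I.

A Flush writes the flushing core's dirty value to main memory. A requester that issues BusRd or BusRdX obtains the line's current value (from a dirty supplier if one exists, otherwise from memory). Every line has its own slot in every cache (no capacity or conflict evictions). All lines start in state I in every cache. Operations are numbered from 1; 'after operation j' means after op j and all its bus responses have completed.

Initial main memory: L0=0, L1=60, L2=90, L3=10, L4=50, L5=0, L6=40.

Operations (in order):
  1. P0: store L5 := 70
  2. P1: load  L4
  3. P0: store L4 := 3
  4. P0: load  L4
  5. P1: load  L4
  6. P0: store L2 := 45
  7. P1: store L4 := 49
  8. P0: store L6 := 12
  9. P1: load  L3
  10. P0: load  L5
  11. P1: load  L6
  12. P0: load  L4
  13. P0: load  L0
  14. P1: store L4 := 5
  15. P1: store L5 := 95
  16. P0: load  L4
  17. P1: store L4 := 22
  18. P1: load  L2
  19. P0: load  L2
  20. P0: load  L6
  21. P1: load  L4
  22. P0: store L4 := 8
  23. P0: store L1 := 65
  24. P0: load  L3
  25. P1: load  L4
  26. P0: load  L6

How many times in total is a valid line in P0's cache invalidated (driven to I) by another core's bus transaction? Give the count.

invalidations = 4

  op1 P0: store L5 := 70 → M/I on L5; bus BusRdX; mem=0
  op2 P1: load  L4 → I/S on L4; bus BusRd; mem=50
  op3 P0: store L4 := 3 → M/I on L4; bus BusRdX; mem=50
  op4 P0: load  L4 → M/I on L4; bus (none); mem=50
  op5 P1: load  L4 → S/S on L4; bus BusRd Flush; mem=3
  op6 P0: store L2 := 45 → M/I on L2; bus BusRdX; mem=90
  op7 P1: store L4 := 49 → I/M on L4; bus BusRdX; mem=3
  op8 P0: store L6 := 12 → M/I on L6; bus BusRdX; mem=40
  op9 P1: load  L3 → I/S on L3; bus BusRd; mem=10
  op10 P0: load  L5 → M/I on L5; bus (none); mem=0
  op11 P1: load  L6 → S/S on L6; bus BusRd Flush; mem=12
  op12 P0: load  L4 → S/S on L4; bus BusRd Flush; mem=49
  op13 P0: load  L0 → S/I on L0; bus BusRd; mem=0
  op14 P1: store L4 := 5 → I/M on L4; bus BusRdX; mem=49
  op15 P1: store L5 := 95 → I/M on L5; bus BusRdX Flush; mem=70
  op16 P0: load  L4 → S/S on L4; bus BusRd Flush; mem=5
  op17 P1: store L4 := 22 → I/M on L4; bus BusRdX; mem=5
  op18 P1: load  L2 → S/S on L2; bus BusRd Flush; mem=45
  op19 P0: load  L2 → S/S on L2; bus (none); mem=45
  op20 P0: load  L6 → S/S on L6; bus (none); mem=12
  op21 P1: load  L4 → I/M on L4; bus (none); mem=5
  op22 P0: store L4 := 8 → M/I on L4; bus BusRdX Flush; mem=22
  op23 P0: store L1 := 65 → M/I on L1; bus BusRdX; mem=60
  op24 P0: load  L3 → S/S on L3; bus BusRd; mem=10
  op25 P1: load  L4 → S/S on L4; bus BusRd Flush; mem=8
  op26 P0: load  L6 → S/S on L6; bus (none); mem=12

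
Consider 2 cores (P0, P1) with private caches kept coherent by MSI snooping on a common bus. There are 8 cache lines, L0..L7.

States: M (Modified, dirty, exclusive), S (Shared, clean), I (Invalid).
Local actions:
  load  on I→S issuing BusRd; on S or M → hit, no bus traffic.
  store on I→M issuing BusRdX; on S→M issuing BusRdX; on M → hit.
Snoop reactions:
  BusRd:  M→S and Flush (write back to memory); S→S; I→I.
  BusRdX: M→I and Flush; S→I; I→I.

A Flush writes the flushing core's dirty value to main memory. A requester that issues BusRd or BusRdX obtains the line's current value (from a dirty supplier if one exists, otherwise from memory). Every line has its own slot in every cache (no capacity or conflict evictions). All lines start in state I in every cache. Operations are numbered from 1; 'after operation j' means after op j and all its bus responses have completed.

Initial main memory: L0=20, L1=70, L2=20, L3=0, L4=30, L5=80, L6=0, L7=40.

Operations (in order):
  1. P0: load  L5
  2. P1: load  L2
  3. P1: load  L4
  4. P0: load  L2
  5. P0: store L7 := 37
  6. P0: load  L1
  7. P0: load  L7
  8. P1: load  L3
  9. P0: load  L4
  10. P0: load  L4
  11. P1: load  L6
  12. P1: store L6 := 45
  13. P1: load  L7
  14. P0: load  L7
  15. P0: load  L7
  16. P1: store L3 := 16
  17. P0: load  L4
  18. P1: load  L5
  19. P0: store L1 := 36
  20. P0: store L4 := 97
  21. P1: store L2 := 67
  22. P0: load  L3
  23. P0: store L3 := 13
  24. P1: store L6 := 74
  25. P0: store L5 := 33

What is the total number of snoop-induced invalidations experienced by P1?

  op1 P0: load  L5 → S/I on L5; bus BusRd; mem=80
  op2 P1: load  L2 → I/S on L2; bus BusRd; mem=20
  op3 P1: load  L4 → I/S on L4; bus BusRd; mem=30
  op4 P0: load  L2 → S/S on L2; bus BusRd; mem=20
  op5 P0: store L7 := 37 → M/I on L7; bus BusRdX; mem=40
  op6 P0: load  L1 → S/I on L1; bus BusRd; mem=70
  op7 P0: load  L7 → M/I on L7; bus (none); mem=40
  op8 P1: load  L3 → I/S on L3; bus BusRd; mem=0
  op9 P0: load  L4 → S/S on L4; bus BusRd; mem=30
  op10 P0: load  L4 → S/S on L4; bus (none); mem=30
  op11 P1: load  L6 → I/S on L6; bus BusRd; mem=0
  op12 P1: store L6 := 45 → I/M on L6; bus BusRdX; mem=0
  op13 P1: load  L7 → S/S on L7; bus BusRd Flush; mem=37
  op14 P0: load  L7 → S/S on L7; bus (none); mem=37
  op15 P0: load  L7 → S/S on L7; bus (none); mem=37
  op16 P1: store L3 := 16 → I/M on L3; bus BusRdX; mem=0
  op17 P0: load  L4 → S/S on L4; bus (none); mem=30
  op18 P1: load  L5 → S/S on L5; bus BusRd; mem=80
  op19 P0: store L1 := 36 → M/I on L1; bus BusRdX; mem=70
  op20 P0: store L4 := 97 → M/I on L4; bus BusRdX; mem=30
  op21 P1: store L2 := 67 → I/M on L2; bus BusRdX; mem=20
  op22 P0: load  L3 → S/S on L3; bus BusRd Flush; mem=16
  op23 P0: store L3 := 13 → M/I on L3; bus BusRdX; mem=16
  op24 P1: store L6 := 74 → I/M on L6; bus (none); mem=0
  op25 P0: store L5 := 33 → M/I on L5; bus BusRdX; mem=80

invalidations = 3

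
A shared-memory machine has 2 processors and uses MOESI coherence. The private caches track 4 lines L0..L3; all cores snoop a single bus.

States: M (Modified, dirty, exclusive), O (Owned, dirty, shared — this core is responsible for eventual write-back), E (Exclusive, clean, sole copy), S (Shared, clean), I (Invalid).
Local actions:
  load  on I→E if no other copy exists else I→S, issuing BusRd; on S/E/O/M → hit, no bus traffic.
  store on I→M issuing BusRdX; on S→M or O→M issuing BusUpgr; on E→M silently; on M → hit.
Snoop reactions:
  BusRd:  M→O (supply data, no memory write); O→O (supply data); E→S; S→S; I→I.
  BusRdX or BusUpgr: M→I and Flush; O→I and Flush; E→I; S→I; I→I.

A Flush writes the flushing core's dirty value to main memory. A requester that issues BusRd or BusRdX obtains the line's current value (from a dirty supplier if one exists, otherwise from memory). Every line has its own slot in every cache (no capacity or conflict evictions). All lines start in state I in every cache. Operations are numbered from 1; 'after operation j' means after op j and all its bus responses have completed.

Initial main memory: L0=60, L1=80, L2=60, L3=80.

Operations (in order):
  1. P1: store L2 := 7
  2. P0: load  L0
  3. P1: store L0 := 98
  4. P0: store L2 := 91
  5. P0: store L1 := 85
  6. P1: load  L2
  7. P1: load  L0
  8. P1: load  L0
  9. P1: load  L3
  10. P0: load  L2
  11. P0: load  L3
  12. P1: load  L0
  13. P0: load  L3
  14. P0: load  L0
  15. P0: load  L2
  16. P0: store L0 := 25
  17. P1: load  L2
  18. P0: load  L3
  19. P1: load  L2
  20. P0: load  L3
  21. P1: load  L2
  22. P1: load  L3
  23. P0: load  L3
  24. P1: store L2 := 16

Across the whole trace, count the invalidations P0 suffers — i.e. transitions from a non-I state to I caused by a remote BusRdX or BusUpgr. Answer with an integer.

invalidations = 2

1. P1: store L2 := 7  bus=[BusRdX]  L2: P0=I P1=M  mem[L2]=60
2. P0: load  L0  bus=[BusRd]  L0: P0=E P1=I  mem[L0]=60
3. P1: store L0 := 98  bus=[BusRdX]  L0: P0=I P1=M  mem[L0]=60
4. P0: store L2 := 91  bus=[BusRdX,Flush]  L2: P0=M P1=I  mem[L2]=7
5. P0: store L1 := 85  bus=[BusRdX]  L1: P0=M P1=I  mem[L1]=80
6. P1: load  L2  bus=[BusRd]  L2: P0=O P1=S  mem[L2]=7
7. P1: load  L0  bus=[-]  L0: P0=I P1=M  mem[L0]=60
8. P1: load  L0  bus=[-]  L0: P0=I P1=M  mem[L0]=60
9. P1: load  L3  bus=[BusRd]  L3: P0=I P1=E  mem[L3]=80
10. P0: load  L2  bus=[-]  L2: P0=O P1=S  mem[L2]=7
11. P0: load  L3  bus=[BusRd]  L3: P0=S P1=S  mem[L3]=80
12. P1: load  L0  bus=[-]  L0: P0=I P1=M  mem[L0]=60
13. P0: load  L3  bus=[-]  L3: P0=S P1=S  mem[L3]=80
14. P0: load  L0  bus=[BusRd]  L0: P0=S P1=O  mem[L0]=60
15. P0: load  L2  bus=[-]  L2: P0=O P1=S  mem[L2]=7
16. P0: store L0 := 25  bus=[BusUpgr,Flush]  L0: P0=M P1=I  mem[L0]=98
17. P1: load  L2  bus=[-]  L2: P0=O P1=S  mem[L2]=7
18. P0: load  L3  bus=[-]  L3: P0=S P1=S  mem[L3]=80
19. P1: load  L2  bus=[-]  L2: P0=O P1=S  mem[L2]=7
20. P0: load  L3  bus=[-]  L3: P0=S P1=S  mem[L3]=80
21. P1: load  L2  bus=[-]  L2: P0=O P1=S  mem[L2]=7
22. P1: load  L3  bus=[-]  L3: P0=S P1=S  mem[L3]=80
23. P0: load  L3  bus=[-]  L3: P0=S P1=S  mem[L3]=80
24. P1: store L2 := 16  bus=[BusUpgr,Flush]  L2: P0=I P1=M  mem[L2]=91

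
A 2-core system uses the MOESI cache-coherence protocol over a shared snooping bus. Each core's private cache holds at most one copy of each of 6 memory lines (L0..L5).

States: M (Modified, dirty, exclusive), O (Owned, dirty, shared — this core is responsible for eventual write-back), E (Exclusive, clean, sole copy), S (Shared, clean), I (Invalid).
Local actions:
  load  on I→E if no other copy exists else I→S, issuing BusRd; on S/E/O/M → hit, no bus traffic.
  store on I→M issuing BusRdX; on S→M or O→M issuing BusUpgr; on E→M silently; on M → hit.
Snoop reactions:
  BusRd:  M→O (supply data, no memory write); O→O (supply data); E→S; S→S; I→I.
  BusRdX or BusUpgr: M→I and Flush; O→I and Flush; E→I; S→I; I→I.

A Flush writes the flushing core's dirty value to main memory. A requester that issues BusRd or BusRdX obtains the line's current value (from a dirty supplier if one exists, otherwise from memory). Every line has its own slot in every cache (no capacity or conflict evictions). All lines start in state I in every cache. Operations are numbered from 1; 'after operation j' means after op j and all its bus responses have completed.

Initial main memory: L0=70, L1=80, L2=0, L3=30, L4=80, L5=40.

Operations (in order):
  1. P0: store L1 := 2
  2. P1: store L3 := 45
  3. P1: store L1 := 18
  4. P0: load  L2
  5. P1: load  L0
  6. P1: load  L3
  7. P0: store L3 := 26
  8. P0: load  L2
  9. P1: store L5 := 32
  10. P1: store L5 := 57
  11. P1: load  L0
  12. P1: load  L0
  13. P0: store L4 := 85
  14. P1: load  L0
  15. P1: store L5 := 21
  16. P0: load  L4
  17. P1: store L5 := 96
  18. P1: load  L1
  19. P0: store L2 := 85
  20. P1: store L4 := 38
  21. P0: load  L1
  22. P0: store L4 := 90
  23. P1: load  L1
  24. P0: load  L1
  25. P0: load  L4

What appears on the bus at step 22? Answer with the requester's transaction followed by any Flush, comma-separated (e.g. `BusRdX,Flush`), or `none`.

1. P0: store L1 := 2  bus=[BusRdX]  L1: P0=M P1=I  mem[L1]=80
2. P1: store L3 := 45  bus=[BusRdX]  L3: P0=I P1=M  mem[L3]=30
3. P1: store L1 := 18  bus=[BusRdX,Flush]  L1: P0=I P1=M  mem[L1]=2
4. P0: load  L2  bus=[BusRd]  L2: P0=E P1=I  mem[L2]=0
5. P1: load  L0  bus=[BusRd]  L0: P0=I P1=E  mem[L0]=70
6. P1: load  L3  bus=[-]  L3: P0=I P1=M  mem[L3]=30
7. P0: store L3 := 26  bus=[BusRdX,Flush]  L3: P0=M P1=I  mem[L3]=45
8. P0: load  L2  bus=[-]  L2: P0=E P1=I  mem[L2]=0
9. P1: store L5 := 32  bus=[BusRdX]  L5: P0=I P1=M  mem[L5]=40
10. P1: store L5 := 57  bus=[-]  L5: P0=I P1=M  mem[L5]=40
11. P1: load  L0  bus=[-]  L0: P0=I P1=E  mem[L0]=70
12. P1: load  L0  bus=[-]  L0: P0=I P1=E  mem[L0]=70
13. P0: store L4 := 85  bus=[BusRdX]  L4: P0=M P1=I  mem[L4]=80
14. P1: load  L0  bus=[-]  L0: P0=I P1=E  mem[L0]=70
15. P1: store L5 := 21  bus=[-]  L5: P0=I P1=M  mem[L5]=40
16. P0: load  L4  bus=[-]  L4: P0=M P1=I  mem[L4]=80
17. P1: store L5 := 96  bus=[-]  L5: P0=I P1=M  mem[L5]=40
18. P1: load  L1  bus=[-]  L1: P0=I P1=M  mem[L1]=2
19. P0: store L2 := 85  bus=[-]  L2: P0=M P1=I  mem[L2]=0
20. P1: store L4 := 38  bus=[BusRdX,Flush]  L4: P0=I P1=M  mem[L4]=85
21. P0: load  L1  bus=[BusRd]  L1: P0=S P1=O  mem[L1]=2
22. P0: store L4 := 90  bus=[BusRdX,Flush]  L4: P0=M P1=I  mem[L4]=38
23. P1: load  L1  bus=[-]  L1: P0=S P1=O  mem[L1]=2
24. P0: load  L1  bus=[-]  L1: P0=S P1=O  mem[L1]=2
25. P0: load  L4  bus=[-]  L4: P0=M P1=I  mem[L4]=38

bus = BusRdX,Flush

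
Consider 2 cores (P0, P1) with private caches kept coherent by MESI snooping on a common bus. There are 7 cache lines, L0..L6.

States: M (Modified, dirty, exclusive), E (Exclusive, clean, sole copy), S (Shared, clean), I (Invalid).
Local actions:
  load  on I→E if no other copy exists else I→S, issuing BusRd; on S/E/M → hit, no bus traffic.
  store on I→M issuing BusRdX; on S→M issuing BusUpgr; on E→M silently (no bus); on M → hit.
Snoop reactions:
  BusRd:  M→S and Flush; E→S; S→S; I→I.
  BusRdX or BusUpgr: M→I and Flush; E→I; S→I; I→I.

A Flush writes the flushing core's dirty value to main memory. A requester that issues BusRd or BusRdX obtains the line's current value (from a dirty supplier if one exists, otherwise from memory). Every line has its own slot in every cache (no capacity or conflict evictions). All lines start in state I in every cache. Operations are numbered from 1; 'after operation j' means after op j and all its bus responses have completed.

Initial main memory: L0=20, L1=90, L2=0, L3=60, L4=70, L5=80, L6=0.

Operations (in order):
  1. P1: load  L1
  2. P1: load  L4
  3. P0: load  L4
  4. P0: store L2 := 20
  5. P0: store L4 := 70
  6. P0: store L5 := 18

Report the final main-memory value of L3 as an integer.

memory[L3] = 60

  op1 P1: load  L1 → I/E on L1; bus BusRd; mem=90
  op2 P1: load  L4 → I/E on L4; bus BusRd; mem=70
  op3 P0: load  L4 → S/S on L4; bus BusRd; mem=70
  op4 P0: store L2 := 20 → M/I on L2; bus BusRdX; mem=0
  op5 P0: store L4 := 70 → M/I on L4; bus BusUpgr; mem=70
  op6 P0: store L5 := 18 → M/I on L5; bus BusRdX; mem=80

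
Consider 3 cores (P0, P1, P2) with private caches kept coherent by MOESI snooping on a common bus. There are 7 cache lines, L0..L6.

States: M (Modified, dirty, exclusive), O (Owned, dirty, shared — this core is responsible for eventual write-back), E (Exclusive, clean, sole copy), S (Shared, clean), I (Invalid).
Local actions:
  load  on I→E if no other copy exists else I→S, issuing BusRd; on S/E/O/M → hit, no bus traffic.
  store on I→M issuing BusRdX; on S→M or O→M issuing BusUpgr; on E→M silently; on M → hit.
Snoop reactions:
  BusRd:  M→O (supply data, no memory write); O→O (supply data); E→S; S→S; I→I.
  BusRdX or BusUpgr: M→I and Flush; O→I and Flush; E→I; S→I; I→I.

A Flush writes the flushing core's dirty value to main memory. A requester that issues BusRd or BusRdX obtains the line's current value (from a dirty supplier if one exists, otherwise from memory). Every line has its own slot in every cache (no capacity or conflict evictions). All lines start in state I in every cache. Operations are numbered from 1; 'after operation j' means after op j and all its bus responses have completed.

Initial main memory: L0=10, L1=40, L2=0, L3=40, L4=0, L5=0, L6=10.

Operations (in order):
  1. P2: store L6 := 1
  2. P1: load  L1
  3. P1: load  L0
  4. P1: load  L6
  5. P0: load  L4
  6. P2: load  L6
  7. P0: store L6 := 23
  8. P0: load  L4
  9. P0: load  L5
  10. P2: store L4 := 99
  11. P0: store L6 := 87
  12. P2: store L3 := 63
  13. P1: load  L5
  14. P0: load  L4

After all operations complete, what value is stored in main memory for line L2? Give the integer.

memory[L2] = 0

1. P2: store L6 := 1  bus=[BusRdX]  L6: P0=I P1=I P2=M  mem[L6]=10
2. P1: load  L1  bus=[BusRd]  L1: P0=I P1=E P2=I  mem[L1]=40
3. P1: load  L0  bus=[BusRd]  L0: P0=I P1=E P2=I  mem[L0]=10
4. P1: load  L6  bus=[BusRd]  L6: P0=I P1=S P2=O  mem[L6]=10
5. P0: load  L4  bus=[BusRd]  L4: P0=E P1=I P2=I  mem[L4]=0
6. P2: load  L6  bus=[-]  L6: P0=I P1=S P2=O  mem[L6]=10
7. P0: store L6 := 23  bus=[BusRdX,Flush]  L6: P0=M P1=I P2=I  mem[L6]=1
8. P0: load  L4  bus=[-]  L4: P0=E P1=I P2=I  mem[L4]=0
9. P0: load  L5  bus=[BusRd]  L5: P0=E P1=I P2=I  mem[L5]=0
10. P2: store L4 := 99  bus=[BusRdX]  L4: P0=I P1=I P2=M  mem[L4]=0
11. P0: store L6 := 87  bus=[-]  L6: P0=M P1=I P2=I  mem[L6]=1
12. P2: store L3 := 63  bus=[BusRdX]  L3: P0=I P1=I P2=M  mem[L3]=40
13. P1: load  L5  bus=[BusRd]  L5: P0=S P1=S P2=I  mem[L5]=0
14. P0: load  L4  bus=[BusRd]  L4: P0=S P1=I P2=O  mem[L4]=0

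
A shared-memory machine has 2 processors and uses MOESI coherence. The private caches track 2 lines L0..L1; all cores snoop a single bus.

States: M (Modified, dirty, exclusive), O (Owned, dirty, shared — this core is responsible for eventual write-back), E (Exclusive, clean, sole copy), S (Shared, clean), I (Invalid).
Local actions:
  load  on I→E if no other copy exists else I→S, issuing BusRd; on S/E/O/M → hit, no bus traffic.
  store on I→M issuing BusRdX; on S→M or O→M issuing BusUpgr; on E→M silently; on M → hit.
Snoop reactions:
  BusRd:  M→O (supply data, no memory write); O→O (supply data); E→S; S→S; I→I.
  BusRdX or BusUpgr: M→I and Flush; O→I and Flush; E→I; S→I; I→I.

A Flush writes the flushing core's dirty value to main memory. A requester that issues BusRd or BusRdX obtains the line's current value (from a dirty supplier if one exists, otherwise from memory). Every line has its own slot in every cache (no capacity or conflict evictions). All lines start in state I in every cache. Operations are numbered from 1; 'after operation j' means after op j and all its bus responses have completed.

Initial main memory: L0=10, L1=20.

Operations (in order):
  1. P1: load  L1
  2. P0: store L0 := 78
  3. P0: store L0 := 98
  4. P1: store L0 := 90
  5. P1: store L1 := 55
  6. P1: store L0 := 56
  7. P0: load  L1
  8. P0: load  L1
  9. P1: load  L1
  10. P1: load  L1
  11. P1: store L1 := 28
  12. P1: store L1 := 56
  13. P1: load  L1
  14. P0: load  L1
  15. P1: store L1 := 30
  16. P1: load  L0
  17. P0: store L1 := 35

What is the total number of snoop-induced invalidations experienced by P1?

step 1: P1: load  L1  ⟶  IE  (L1)  txn=BusRd  M[L1]=20
step 2: P0: store L0 := 78  ⟶  MI  (L0)  txn=BusRdX  M[L0]=10
step 3: P0: store L0 := 98  ⟶  MI  (L0)  txn=∅  M[L0]=10
step 4: P1: store L0 := 90  ⟶  IM  (L0)  txn=BusRdX+Flush  M[L0]=98
step 5: P1: store L1 := 55  ⟶  IM  (L1)  txn=∅  M[L1]=20
step 6: P1: store L0 := 56  ⟶  IM  (L0)  txn=∅  M[L0]=98
step 7: P0: load  L1  ⟶  SO  (L1)  txn=BusRd  M[L1]=20
step 8: P0: load  L1  ⟶  SO  (L1)  txn=∅  M[L1]=20
step 9: P1: load  L1  ⟶  SO  (L1)  txn=∅  M[L1]=20
step 10: P1: load  L1  ⟶  SO  (L1)  txn=∅  M[L1]=20
step 11: P1: store L1 := 28  ⟶  IM  (L1)  txn=BusUpgr  M[L1]=20
step 12: P1: store L1 := 56  ⟶  IM  (L1)  txn=∅  M[L1]=20
step 13: P1: load  L1  ⟶  IM  (L1)  txn=∅  M[L1]=20
step 14: P0: load  L1  ⟶  SO  (L1)  txn=BusRd  M[L1]=20
step 15: P1: store L1 := 30  ⟶  IM  (L1)  txn=BusUpgr  M[L1]=20
step 16: P1: load  L0  ⟶  IM  (L0)  txn=∅  M[L0]=98
step 17: P0: store L1 := 35  ⟶  MI  (L1)  txn=BusRdX+Flush  M[L1]=30

invalidations = 1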